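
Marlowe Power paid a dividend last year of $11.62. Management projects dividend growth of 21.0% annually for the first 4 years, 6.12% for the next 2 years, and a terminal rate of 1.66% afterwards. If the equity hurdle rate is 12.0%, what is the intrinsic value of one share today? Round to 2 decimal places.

$225.53

Three-stage DDM. Project D₁…D_6; terminal Gordon value at t=6 with g = 0.0166; discount at r = 0.12.
D_1 = 14.0602
D_2 = 17.0128
D_3 = 20.5855
D_4 = 24.9085
D_5 = 26.4329
D_6 = 28.0506
TV_6 = 28.5162/(0.12−0.0166) = 275.7856
P₀ = Σ Dₜ/(1+r)ᵗ + TV_6/(1+r)^6 = 225.5301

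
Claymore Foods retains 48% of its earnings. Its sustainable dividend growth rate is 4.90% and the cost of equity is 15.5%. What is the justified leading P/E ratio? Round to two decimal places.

Payout ratio b = 1 − 0.48 = 0.52.
Justified leading P/E = b/(r−g) = 0.52/(0.155−0.049) = 4.9057

4.91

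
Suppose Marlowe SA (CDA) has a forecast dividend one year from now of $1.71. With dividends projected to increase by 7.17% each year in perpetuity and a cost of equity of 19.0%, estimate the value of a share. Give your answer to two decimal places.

$14.45

Gordon growth model: P₀ = D₁/(r − g), with D₁ = 1.71 given directly.
P₀ = 1.7100 / (0.19 − 0.0717) = 1.7100 / 0.1183 = 14.4548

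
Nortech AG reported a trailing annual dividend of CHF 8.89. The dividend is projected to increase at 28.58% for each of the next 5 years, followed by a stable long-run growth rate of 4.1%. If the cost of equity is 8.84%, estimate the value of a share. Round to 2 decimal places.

CHF 524.60

Two-stage DDM. Project D₁…D_5 at 0.2858, terminal growth 0.041, discount at r = 0.0884.
D_1 = 11.4308
D_2 = 14.6977
D_3 = 18.8983
D_4 = 24.2994
D_5 = 31.2442
Terminal value at t=5: TV = D_6/(r−g) = 32.5252/(0.0884−0.041) = 686.1851
P₀ = 11.4308/(1+0.0884)^1 + 14.6977/(1+0.0884)^2 + 18.8983/(1+0.0884)^3 + 24.2994/(1+0.0884)^4 + 31.2442/(1+0.0884)^5 + 686.1851/(1+0.0884)^5 = 524.5997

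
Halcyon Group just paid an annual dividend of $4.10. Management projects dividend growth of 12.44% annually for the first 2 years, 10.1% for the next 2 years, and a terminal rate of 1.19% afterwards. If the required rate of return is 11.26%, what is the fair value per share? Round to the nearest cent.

Three-stage DDM. Project D₁…D_4; terminal Gordon value at t=4 with g = 0.0119; discount at r = 0.1126.
D_1 = 4.6100
D_2 = 5.1835
D_3 = 5.7071
D_4 = 6.2835
TV_4 = 6.3583/(0.1126−0.0119) = 63.1405
P₀ = Σ Dₜ/(1+r)ᵗ + TV_4/(1+r)^4 = 57.7805

$57.78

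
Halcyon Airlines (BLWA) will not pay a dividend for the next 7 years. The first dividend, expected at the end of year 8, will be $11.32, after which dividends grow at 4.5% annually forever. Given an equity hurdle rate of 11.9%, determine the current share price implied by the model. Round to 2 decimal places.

$69.63

Deferred-dividend DDM. At t=7 the remaining stream is a growing perpetuity with first payment D_8 = 11.32.
V_7 = D_8/(r−g) = 11.32/(0.119−0.045) = 152.9730
P₀ = V_7/(1+r)^7 = 152.9730/(1+0.119)^7 = 69.6312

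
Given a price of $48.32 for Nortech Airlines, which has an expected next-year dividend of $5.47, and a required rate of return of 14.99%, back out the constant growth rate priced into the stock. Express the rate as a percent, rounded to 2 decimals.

From P₀ = D₁/(r − g), the implied growth is g = r − D₁/P₀.
g = 0.1499 − 5.47/48.32 = 0.1499 − 0.11320 = 0.03670

3.67%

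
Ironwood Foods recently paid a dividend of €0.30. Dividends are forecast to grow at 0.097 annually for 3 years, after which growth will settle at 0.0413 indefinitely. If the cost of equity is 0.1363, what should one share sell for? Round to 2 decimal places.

€3.80

Two-stage DDM. Project D₁…D_3 at 0.097, terminal growth 0.0413, discount at r = 0.1363.
D_1 = 0.3291
D_2 = 0.3610
D_3 = 0.3960
Terminal value at t=3: TV = D_4/(r−g) = 0.4124/(0.1363−0.0413) = 4.3410
P₀ = 0.3291/(1+0.1363)^1 + 0.3610/(1+0.1363)^2 + 0.3960/(1+0.1363)^3 + 4.3410/(1+0.1363)^3 = 3.7980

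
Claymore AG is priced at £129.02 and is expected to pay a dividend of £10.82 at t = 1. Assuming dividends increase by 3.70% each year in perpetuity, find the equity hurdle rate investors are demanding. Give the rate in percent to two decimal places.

Rearranging the constant-growth DDM: r = D₁/P₀ + g.
r = 10.8200 / 129.02 + 0.037 = 0.08386 + 0.037 = 0.12086

12.09%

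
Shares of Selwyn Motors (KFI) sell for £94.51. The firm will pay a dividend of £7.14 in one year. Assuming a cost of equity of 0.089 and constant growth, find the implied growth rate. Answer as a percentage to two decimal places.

1.35%

From P₀ = D₁/(r − g), the implied growth is g = r − D₁/P₀.
g = 0.089 − 7.14/94.51 = 0.089 − 0.07555 = 0.01345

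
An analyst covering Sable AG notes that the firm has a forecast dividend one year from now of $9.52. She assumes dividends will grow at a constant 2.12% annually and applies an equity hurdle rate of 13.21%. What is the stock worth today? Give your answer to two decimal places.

$85.84

Gordon growth model: P₀ = D₁/(r − g), with D₁ = 9.52 given directly.
P₀ = 9.5200 / (0.1321 − 0.0212) = 9.5200 / 0.1109 = 85.8431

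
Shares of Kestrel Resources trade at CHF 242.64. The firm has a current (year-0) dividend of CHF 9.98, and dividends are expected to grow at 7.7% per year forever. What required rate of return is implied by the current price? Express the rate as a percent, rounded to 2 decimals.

12.13%

Rearranging the constant-growth DDM: r = D₁/P₀ + g.
D₁ = 9.98 × (1 + 0.077) = 10.7485.
r = 10.7485 / 242.64 + 0.077 = 0.04430 + 0.077 = 0.12130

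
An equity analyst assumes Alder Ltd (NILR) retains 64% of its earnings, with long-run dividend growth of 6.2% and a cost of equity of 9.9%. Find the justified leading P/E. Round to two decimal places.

Payout ratio b = 1 − 0.64 = 0.36.
Justified leading P/E = b/(r−g) = 0.36/(0.099−0.062) = 9.7297

9.73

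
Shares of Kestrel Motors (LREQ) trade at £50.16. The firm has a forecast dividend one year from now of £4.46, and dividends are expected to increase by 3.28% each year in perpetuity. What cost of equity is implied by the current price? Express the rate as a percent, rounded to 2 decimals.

Rearranging the constant-growth DDM: r = D₁/P₀ + g.
r = 4.4600 / 50.16 + 0.0328 = 0.08892 + 0.0328 = 0.12172

12.17%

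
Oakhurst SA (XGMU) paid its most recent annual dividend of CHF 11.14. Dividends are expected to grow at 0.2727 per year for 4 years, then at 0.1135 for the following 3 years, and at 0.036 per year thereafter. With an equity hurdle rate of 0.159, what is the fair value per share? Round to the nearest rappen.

CHF 222.48

Three-stage DDM. Project D₁…D_7; terminal Gordon value at t=7 with g = 0.036; discount at r = 0.159.
D_1 = 14.1779
D_2 = 18.0442
D_3 = 22.9648
D_4 = 29.2273
D_5 = 32.5446
D_6 = 36.2385
D_7 = 40.3515
TV_7 = 41.8042/(0.159−0.036) = 339.8714
P₀ = Σ Dₜ/(1+r)ᵗ + TV_7/(1+r)^7 = 222.4759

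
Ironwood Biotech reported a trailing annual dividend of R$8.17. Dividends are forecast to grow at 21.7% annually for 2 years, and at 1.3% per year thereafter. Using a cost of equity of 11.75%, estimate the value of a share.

R$112.52

Two-stage DDM. Project D₁…D_2 at 0.217, terminal growth 0.013, discount at r = 0.1175.
D_1 = 9.9429
D_2 = 12.1005
Terminal value at t=2: TV = D_3/(r−g) = 12.2578/(0.1175−0.013) = 117.2996
P₀ = 9.9429/(1+0.1175)^1 + 12.1005/(1+0.1175)^2 + 117.2996/(1+0.1175)^2 = 112.5164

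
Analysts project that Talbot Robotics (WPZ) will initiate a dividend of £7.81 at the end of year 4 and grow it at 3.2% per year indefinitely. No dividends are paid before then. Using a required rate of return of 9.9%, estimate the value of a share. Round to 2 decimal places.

Deferred-dividend DDM. At t=3 the remaining stream is a growing perpetuity with first payment D_4 = 7.81.
V_3 = D_4/(r−g) = 7.81/(0.099−0.032) = 116.5672
P₀ = V_3/(1+r)^3 = 116.5672/(1+0.099)^3 = 87.8179

£87.82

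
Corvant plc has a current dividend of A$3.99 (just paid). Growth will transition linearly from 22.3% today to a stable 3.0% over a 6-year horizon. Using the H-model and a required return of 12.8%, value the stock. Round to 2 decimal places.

H-model: P₀ = D₀[(1+g_L) + H(g_S−g_L)]/(r−g_L), with H = 6/2 = 3.
P₀ = 3.99 × [(1+0.03) + 3×(0.223−0.03)] / (0.128−0.03)
   = 3.99 × 1.6090 / 0.098 = 65.5093

A$65.51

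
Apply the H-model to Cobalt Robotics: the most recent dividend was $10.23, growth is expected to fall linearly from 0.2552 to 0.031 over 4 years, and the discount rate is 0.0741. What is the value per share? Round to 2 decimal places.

H-model: P₀ = D₀[(1+g_L) + H(g_S−g_L)]/(r−g_L), with H = 4/2 = 2.
P₀ = 10.23 × [(1+0.031) + 2×(0.2552−0.031)] / (0.0741−0.031)
   = 10.23 × 1.4794 / 0.0431 = 351.1430

$351.14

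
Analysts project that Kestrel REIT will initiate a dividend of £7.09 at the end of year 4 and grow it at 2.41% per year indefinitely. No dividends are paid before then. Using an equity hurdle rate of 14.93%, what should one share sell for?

Deferred-dividend DDM. At t=3 the remaining stream is a growing perpetuity with first payment D_4 = 7.09.
V_3 = D_4/(r−g) = 7.09/(0.1493−0.0241) = 56.6294
P₀ = V_3/(1+r)^3 = 56.6294/(1+0.1493)^3 = 37.3028

£37.30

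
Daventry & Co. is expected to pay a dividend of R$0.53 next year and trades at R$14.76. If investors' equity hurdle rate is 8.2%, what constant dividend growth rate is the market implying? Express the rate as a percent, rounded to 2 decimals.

4.61%

From P₀ = D₁/(r − g), the implied growth is g = r − D₁/P₀.
g = 0.082 − 0.53/14.76 = 0.082 − 0.03591 = 0.04609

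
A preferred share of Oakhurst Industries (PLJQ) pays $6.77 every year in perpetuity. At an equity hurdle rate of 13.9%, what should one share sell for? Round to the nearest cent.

$48.71

Zero-growth DDM (perpetuity): P₀ = D/r = 6.77 / 0.139 = 48.7050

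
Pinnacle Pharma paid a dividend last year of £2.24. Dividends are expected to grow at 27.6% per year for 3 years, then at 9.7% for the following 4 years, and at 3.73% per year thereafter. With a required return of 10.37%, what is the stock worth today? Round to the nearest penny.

Three-stage DDM. Project D₁…D_7; terminal Gordon value at t=7 with g = 0.0373; discount at r = 0.1037.
D_1 = 2.8582
D_2 = 3.6471
D_3 = 4.6537
D_4 = 5.1051
D_5 = 5.6003
D_6 = 6.1436
D_7 = 6.7395
TV_7 = 6.9909/(0.1037−0.0373) = 105.2841
P₀ = Σ Dₜ/(1+r)ᵗ + TV_7/(1+r)^7 = 75.4539

£75.45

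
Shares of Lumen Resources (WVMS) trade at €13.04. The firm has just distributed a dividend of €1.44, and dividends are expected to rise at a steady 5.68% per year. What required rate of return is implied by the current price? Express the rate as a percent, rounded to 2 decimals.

Rearranging the constant-growth DDM: r = D₁/P₀ + g.
D₁ = 1.44 × (1 + 0.0568) = 1.5218.
r = 1.5218 / 13.04 + 0.0568 = 0.11670 + 0.0568 = 0.17350

17.35%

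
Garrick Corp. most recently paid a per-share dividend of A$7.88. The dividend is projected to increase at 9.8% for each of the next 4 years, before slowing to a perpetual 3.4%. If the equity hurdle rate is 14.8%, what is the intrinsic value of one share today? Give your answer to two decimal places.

A$88.05

Two-stage DDM. Project D₁…D_4 at 0.098, terminal growth 0.034, discount at r = 0.148.
D_1 = 8.6522
D_2 = 9.5002
D_3 = 10.4312
D_4 = 11.4534
Terminal value at t=4: TV = D_5/(r−g) = 11.8428/(0.148−0.034) = 103.8846
P₀ = 8.6522/(1+0.148)^1 + 9.5002/(1+0.148)^2 + 10.4312/(1+0.148)^3 + 11.4534/(1+0.148)^4 + 103.8846/(1+0.148)^4 = 88.0456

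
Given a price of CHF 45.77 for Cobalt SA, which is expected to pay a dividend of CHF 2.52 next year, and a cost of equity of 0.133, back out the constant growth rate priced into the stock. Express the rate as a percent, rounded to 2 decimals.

From P₀ = D₁/(r − g), the implied growth is g = r − D₁/P₀.
g = 0.133 − 2.52/45.77 = 0.133 − 0.05506 = 0.07794

7.79%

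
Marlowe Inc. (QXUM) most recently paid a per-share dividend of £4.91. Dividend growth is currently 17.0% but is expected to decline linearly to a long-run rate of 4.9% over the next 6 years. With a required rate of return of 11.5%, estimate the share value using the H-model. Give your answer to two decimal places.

£105.04

H-model: P₀ = D₀[(1+g_L) + H(g_S−g_L)]/(r−g_L), with H = 6/2 = 3.
P₀ = 4.91 × [(1+0.049) + 3×(0.17−0.049)] / (0.115−0.049)
   = 4.91 × 1.4120 / 0.066 = 105.0442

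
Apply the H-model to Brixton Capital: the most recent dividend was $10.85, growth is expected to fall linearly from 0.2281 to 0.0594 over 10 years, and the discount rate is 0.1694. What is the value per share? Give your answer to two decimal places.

H-model: P₀ = D₀[(1+g_L) + H(g_S−g_L)]/(r−g_L), with H = 10/2 = 5.
P₀ = 10.85 × [(1+0.0594) + 5×(0.2281−0.0594)] / (0.1694−0.0594)
   = 10.85 × 1.9029 / 0.11 = 187.6951

$187.70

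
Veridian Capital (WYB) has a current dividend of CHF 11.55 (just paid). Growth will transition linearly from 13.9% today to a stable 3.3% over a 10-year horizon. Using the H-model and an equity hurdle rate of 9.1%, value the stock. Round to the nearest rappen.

H-model: P₀ = D₀[(1+g_L) + H(g_S−g_L)]/(r−g_L), with H = 10/2 = 5.
P₀ = 11.55 × [(1+0.033) + 5×(0.139−0.033)] / (0.091−0.033)
   = 11.55 × 1.5630 / 0.058 = 311.2526

CHF 311.25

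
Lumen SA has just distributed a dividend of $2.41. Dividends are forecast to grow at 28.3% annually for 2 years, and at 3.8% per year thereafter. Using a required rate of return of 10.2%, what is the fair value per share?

$59.05

Two-stage DDM. Project D₁…D_2 at 0.283, terminal growth 0.038, discount at r = 0.102.
D_1 = 3.0920
D_2 = 3.9671
Terminal value at t=2: TV = D_3/(r−g) = 4.1178/(0.102−0.038) = 64.3410
P₀ = 3.0920/(1+0.102)^1 + 3.9671/(1+0.102)^2 + 64.3410/(1+0.102)^2 = 59.0541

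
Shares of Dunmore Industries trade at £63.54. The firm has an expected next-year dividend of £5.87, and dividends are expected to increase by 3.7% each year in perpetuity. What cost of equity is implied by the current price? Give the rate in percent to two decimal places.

12.94%

Rearranging the constant-growth DDM: r = D₁/P₀ + g.
r = 5.8700 / 63.54 + 0.037 = 0.09238 + 0.037 = 0.12938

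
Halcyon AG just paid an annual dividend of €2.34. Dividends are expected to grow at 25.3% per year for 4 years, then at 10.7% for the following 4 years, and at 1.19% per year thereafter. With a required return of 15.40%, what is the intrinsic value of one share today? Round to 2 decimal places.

Three-stage DDM. Project D₁…D_8; terminal Gordon value at t=8 with g = 0.0119; discount at r = 0.154.
D_1 = 2.9320
D_2 = 3.6738
D_3 = 4.6033
D_4 = 5.7679
D_5 = 6.3851
D_6 = 7.0683
D_7 = 7.8246
D_8 = 8.6618
TV_8 = 8.7649/(0.154−0.0119) = 61.6814
P₀ = Σ Dₜ/(1+r)ᵗ + TV_8/(1+r)^8 = 42.8962

€42.90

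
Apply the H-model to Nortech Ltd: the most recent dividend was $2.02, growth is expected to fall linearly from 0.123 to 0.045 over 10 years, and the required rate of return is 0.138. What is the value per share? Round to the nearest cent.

H-model: P₀ = D₀[(1+g_L) + H(g_S−g_L)]/(r−g_L), with H = 10/2 = 5.
P₀ = 2.02 × [(1+0.045) + 5×(0.123−0.045)] / (0.138−0.045)
   = 2.02 × 1.4350 / 0.093 = 31.1688

$31.17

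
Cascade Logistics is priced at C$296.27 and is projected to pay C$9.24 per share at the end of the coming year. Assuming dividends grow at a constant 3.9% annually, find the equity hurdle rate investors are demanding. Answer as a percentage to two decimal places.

7.02%

Rearranging the constant-growth DDM: r = D₁/P₀ + g.
r = 9.2400 / 296.27 + 0.039 = 0.03119 + 0.039 = 0.07019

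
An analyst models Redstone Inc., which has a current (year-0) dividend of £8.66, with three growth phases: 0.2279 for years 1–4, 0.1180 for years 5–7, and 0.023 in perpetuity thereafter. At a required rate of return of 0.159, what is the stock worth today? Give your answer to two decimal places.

£144.24

Three-stage DDM. Project D₁…D_7; terminal Gordon value at t=7 with g = 0.023; discount at r = 0.159.
D_1 = 10.6336
D_2 = 13.0570
D_3 = 16.0327
D_4 = 19.6866
D_5 = 22.0096
D_6 = 24.6067
D_7 = 27.5103
TV_7 = 28.1430/(0.159−0.023) = 206.9341
P₀ = Σ Dₜ/(1+r)ᵗ + TV_7/(1+r)^7 = 144.2354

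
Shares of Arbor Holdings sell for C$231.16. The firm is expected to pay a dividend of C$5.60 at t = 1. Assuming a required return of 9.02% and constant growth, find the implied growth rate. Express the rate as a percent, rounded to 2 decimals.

6.60%

From P₀ = D₁/(r − g), the implied growth is g = r − D₁/P₀.
g = 0.0902 − 5.60/231.16 = 0.0902 − 0.02423 = 0.06597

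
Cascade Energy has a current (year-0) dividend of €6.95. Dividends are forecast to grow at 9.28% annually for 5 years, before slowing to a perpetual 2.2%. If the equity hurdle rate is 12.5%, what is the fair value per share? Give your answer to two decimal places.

Two-stage DDM. Project D₁…D_5 at 0.0928, terminal growth 0.022, discount at r = 0.125.
D_1 = 7.5950
D_2 = 8.2998
D_3 = 9.0700
D_4 = 9.9117
D_5 = 10.8315
Terminal value at t=5: TV = D_6/(r−g) = 11.0698/(0.125−0.022) = 107.4736
P₀ = 7.5950/(1+0.125)^1 + 8.2998/(1+0.125)^2 + 9.0700/(1+0.125)^3 + 9.9117/(1+0.125)^4 + 10.8315/(1+0.125)^5 + 107.4736/(1+0.125)^5 = 91.5178

€91.52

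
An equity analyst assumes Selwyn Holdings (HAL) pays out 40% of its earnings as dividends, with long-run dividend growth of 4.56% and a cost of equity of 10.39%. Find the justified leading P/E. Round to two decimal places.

6.86

Justified leading P/E = b/(r−g) = 0.40/(0.1039−0.0456) = 6.8611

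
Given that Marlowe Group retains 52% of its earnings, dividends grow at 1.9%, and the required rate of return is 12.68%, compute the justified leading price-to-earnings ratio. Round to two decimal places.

4.45

Payout ratio b = 1 − 0.52 = 0.48.
Justified leading P/E = b/(r−g) = 0.48/(0.1268−0.019) = 4.4527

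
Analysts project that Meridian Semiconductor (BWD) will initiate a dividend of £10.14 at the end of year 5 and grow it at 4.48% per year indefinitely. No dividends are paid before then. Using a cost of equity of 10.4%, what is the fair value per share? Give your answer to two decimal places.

Deferred-dividend DDM. At t=4 the remaining stream is a growing perpetuity with first payment D_5 = 10.14.
V_4 = D_5/(r−g) = 10.14/(0.104−0.0448) = 171.2838
P₀ = V_4/(1+r)^4 = 171.2838/(1+0.104)^4 = 115.3028

£115.30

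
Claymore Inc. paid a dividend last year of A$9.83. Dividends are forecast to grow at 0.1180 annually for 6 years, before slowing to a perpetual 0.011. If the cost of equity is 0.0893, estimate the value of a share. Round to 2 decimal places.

A$213.02

Two-stage DDM. Project D₁…D_6 at 0.118, terminal growth 0.011, discount at r = 0.0893.
D_1 = 10.9899
D_2 = 12.2868
D_3 = 13.7366
D_4 = 15.3575
D_5 = 17.1697
D_6 = 19.1957
Terminal value at t=6: TV = D_7/(r−g) = 19.4069/(0.0893−0.011) = 247.8527
P₀ = 10.9899/(1+0.0893)^1 + 12.2868/(1+0.0893)^2 + 13.7366/(1+0.0893)^3 + 15.3575/(1+0.0893)^4 + 17.1697/(1+0.0893)^5 + 19.1957/(1+0.0893)^6 + 247.8527/(1+0.0893)^6 = 213.0213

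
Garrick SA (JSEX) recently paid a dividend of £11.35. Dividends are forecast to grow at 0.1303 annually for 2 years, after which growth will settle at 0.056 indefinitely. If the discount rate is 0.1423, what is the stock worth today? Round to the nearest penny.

Two-stage DDM. Project D₁…D_2 at 0.1303, terminal growth 0.056, discount at r = 0.1423.
D_1 = 12.8289
D_2 = 14.5005
Terminal value at t=2: TV = D_3/(r−g) = 15.3125/(0.1423−0.056) = 177.4338
P₀ = 12.8289/(1+0.1423)^1 + 14.5005/(1+0.1423)^2 + 177.4338/(1+0.1423)^2 = 158.3239

£158.32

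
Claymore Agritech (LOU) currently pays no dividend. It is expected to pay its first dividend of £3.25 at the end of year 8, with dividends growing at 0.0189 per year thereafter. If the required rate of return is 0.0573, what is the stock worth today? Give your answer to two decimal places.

£57.30

Deferred-dividend DDM. At t=7 the remaining stream is a growing perpetuity with first payment D_8 = 3.25.
V_7 = D_8/(r−g) = 3.25/(0.0573−0.0189) = 84.6354
P₀ = V_7/(1+r)^7 = 84.6354/(1+0.0573)^7 = 57.3013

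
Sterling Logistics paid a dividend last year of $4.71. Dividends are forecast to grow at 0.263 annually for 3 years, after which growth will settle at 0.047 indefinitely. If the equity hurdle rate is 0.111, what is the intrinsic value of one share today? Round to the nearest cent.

Two-stage DDM. Project D₁…D_3 at 0.263, terminal growth 0.047, discount at r = 0.111.
D_1 = 5.9487
D_2 = 7.5132
D_3 = 9.4892
Terminal value at t=3: TV = D_4/(r−g) = 9.9352/(0.111−0.047) = 155.2379
P₀ = 5.9487/(1+0.111)^1 + 7.5132/(1+0.111)^2 + 9.4892/(1+0.111)^3 + 155.2379/(1+0.111)^3 = 131.5634

$131.56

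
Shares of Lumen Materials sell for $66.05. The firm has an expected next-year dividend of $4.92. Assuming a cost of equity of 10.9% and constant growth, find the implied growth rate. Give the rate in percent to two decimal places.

From P₀ = D₁/(r − g), the implied growth is g = r − D₁/P₀.
g = 0.109 − 4.92/66.05 = 0.109 − 0.07449 = 0.03451

3.45%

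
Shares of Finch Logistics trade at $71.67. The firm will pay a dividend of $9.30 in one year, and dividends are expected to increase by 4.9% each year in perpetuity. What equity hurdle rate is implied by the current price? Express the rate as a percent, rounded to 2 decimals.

17.88%

Rearranging the constant-growth DDM: r = D₁/P₀ + g.
r = 9.3000 / 71.67 + 0.049 = 0.12976 + 0.049 = 0.17876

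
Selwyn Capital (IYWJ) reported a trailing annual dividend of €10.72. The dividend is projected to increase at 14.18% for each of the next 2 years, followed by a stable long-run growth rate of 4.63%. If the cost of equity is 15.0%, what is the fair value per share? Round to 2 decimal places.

€127.84

Two-stage DDM. Project D₁…D_2 at 0.1418, terminal growth 0.0463, discount at r = 0.15.
D_1 = 12.2401
D_2 = 13.9757
Terminal value at t=2: TV = D_3/(r−g) = 14.6228/(0.15−0.0463) = 141.0108
P₀ = 12.2401/(1+0.15)^1 + 13.9757/(1+0.15)^2 + 141.0108/(1+0.15)^2 = 127.8356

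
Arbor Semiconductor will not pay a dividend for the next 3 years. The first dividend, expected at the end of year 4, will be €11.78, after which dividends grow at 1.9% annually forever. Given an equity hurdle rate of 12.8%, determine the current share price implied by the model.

Deferred-dividend DDM. At t=3 the remaining stream is a growing perpetuity with first payment D_4 = 11.78.
V_3 = D_4/(r−g) = 11.78/(0.128−0.019) = 108.0734
P₀ = V_3/(1+r)^3 = 108.0734/(1+0.128)^3 = 75.2994

€75.30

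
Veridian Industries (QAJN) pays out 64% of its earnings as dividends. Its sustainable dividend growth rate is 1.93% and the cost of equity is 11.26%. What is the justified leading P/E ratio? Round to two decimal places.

6.86

Justified leading P/E = b/(r−g) = 0.64/(0.1126−0.0193) = 6.8596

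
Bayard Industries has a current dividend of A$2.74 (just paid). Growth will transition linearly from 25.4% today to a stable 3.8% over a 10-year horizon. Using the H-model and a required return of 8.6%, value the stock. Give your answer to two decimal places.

A$120.90

H-model: P₀ = D₀[(1+g_L) + H(g_S−g_L)]/(r−g_L), with H = 10/2 = 5.
P₀ = 2.74 × [(1+0.038) + 5×(0.254−0.038)] / (0.086−0.038)
   = 2.74 × 2.1180 / 0.048 = 120.9025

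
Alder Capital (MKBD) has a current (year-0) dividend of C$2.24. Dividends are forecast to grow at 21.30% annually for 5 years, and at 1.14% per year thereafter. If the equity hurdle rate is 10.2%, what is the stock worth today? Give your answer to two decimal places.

C$55.48

Two-stage DDM. Project D₁…D_5 at 0.213, terminal growth 0.0114, discount at r = 0.102.
D_1 = 2.7171
D_2 = 3.2959
D_3 = 3.9979
D_4 = 4.8494
D_5 = 5.8824
Terminal value at t=5: TV = D_6/(r−g) = 5.9494/(0.102−0.0114) = 65.6669
P₀ = 2.7171/(1+0.102)^1 + 3.2959/(1+0.102)^2 + 3.9979/(1+0.102)^3 + 4.8494/(1+0.102)^4 + 5.8824/(1+0.102)^5 + 65.6669/(1+0.102)^5 = 55.4800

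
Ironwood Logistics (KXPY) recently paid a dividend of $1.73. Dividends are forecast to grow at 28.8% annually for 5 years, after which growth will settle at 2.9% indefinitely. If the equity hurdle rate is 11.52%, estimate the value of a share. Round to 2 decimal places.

Two-stage DDM. Project D₁…D_5 at 0.288, terminal growth 0.029, discount at r = 0.1152.
D_1 = 2.2282
D_2 = 2.8700
D_3 = 3.6965
D_4 = 4.7611
D_5 = 6.1323
Terminal value at t=5: TV = D_6/(r−g) = 6.3102/(0.1152−0.029) = 73.2038
P₀ = 2.2282/(1+0.1152)^1 + 2.8700/(1+0.1152)^2 + 3.6965/(1+0.1152)^3 + 4.7611/(1+0.1152)^4 + 6.1323/(1+0.1152)^5 + 73.2038/(1+0.1152)^5 = 56.0438

$56.04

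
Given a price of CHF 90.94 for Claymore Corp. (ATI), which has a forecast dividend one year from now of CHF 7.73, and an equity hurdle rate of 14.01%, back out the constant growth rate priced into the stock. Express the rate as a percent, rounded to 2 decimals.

From P₀ = D₁/(r − g), the implied growth is g = r − D₁/P₀.
g = 0.1401 − 7.73/90.94 = 0.1401 − 0.08500 = 0.05510

5.51%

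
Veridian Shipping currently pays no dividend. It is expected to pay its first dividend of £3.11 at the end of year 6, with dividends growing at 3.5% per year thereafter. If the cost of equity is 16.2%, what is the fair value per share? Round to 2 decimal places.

Deferred-dividend DDM. At t=5 the remaining stream is a growing perpetuity with first payment D_6 = 3.11.
V_5 = D_6/(r−g) = 3.11/(0.162−0.035) = 24.4882
P₀ = V_5/(1+r)^5 = 24.4882/(1+0.162)^5 = 11.5592

£11.56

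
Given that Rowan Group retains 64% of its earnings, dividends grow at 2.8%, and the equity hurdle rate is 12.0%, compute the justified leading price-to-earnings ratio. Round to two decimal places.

3.91

Payout ratio b = 1 − 0.64 = 0.36.
Justified leading P/E = b/(r−g) = 0.36/(0.12−0.028) = 3.9130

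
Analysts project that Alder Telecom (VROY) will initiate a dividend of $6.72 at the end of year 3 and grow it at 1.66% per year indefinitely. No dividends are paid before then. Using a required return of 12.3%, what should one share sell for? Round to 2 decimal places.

$50.08

Deferred-dividend DDM. At t=2 the remaining stream is a growing perpetuity with first payment D_3 = 6.72.
V_2 = D_3/(r−g) = 6.72/(0.123−0.0166) = 63.1579
P₀ = V_2/(1+r)^2 = 63.1579/(1+0.123)^2 = 50.0804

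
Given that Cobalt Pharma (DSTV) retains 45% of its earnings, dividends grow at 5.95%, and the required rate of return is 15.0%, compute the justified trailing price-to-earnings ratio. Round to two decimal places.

6.44

Payout ratio b = 1 − 0.45 = 0.55.
Justified trailing P/E = b(1+g)/(r−g) = 0.55×(1+0.0595)/(0.15−0.0595) = 6.4390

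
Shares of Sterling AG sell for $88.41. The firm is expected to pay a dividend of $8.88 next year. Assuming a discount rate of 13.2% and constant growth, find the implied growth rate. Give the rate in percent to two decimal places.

3.16%

From P₀ = D₁/(r − g), the implied growth is g = r − D₁/P₀.
g = 0.132 − 8.88/88.41 = 0.132 − 0.10044 = 0.03156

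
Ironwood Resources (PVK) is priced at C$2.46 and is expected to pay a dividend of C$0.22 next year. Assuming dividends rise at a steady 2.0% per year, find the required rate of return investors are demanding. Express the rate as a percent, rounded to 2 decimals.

10.94%

Rearranging the constant-growth DDM: r = D₁/P₀ + g.
r = 0.2200 / 2.46 + 0.02 = 0.08943 + 0.02 = 0.10943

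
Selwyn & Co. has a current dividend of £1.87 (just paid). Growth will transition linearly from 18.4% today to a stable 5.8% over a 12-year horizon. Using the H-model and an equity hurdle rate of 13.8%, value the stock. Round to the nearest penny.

£42.40

H-model: P₀ = D₀[(1+g_L) + H(g_S−g_L)]/(r−g_L), with H = 12/2 = 6.
P₀ = 1.87 × [(1+0.058) + 6×(0.184−0.058)] / (0.138−0.058)
   = 1.87 × 1.8140 / 0.08 = 42.4022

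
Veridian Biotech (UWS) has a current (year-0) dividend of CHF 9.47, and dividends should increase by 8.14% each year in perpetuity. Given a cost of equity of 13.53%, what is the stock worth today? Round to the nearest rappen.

CHF 190.00

Gordon growth model: P₀ = D₁/(r − g). D₁ = 9.47 × (1 + 0.0814) = 10.2409.
P₀ = 10.2409 / (0.1353 − 0.0814) = 10.2409 / 0.0539 = 189.9974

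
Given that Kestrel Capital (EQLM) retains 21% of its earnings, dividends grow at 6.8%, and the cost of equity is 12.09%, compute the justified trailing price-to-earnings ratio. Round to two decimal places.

Payout ratio b = 1 − 0.21 = 0.79.
Justified trailing P/E = b(1+g)/(r−g) = 0.79×(1+0.068)/(0.1209−0.068) = 15.9493

15.95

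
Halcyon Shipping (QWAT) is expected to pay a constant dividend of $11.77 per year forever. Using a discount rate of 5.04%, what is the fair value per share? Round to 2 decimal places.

Zero-growth DDM (perpetuity): P₀ = D/r = 11.77 / 0.0504 = 233.5317

$233.53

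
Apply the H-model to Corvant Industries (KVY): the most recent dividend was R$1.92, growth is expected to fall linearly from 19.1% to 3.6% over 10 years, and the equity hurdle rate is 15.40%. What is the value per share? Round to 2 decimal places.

R$29.47

H-model: P₀ = D₀[(1+g_L) + H(g_S−g_L)]/(r−g_L), with H = 10/2 = 5.
P₀ = 1.92 × [(1+0.036) + 5×(0.191−0.036)] / (0.154−0.036)
   = 1.92 × 1.8110 / 0.118 = 29.4671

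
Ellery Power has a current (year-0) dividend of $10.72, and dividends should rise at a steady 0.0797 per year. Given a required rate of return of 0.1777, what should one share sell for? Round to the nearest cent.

$118.11

Gordon growth model: P₀ = D₁/(r − g). D₁ = 10.72 × (1 + 0.0797) = 11.5744.
P₀ = 11.5744 / (0.1777 − 0.0797) = 11.5744 / 0.098 = 118.1060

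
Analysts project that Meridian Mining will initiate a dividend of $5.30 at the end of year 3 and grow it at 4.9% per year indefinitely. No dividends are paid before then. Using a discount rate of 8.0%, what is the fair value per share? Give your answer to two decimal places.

Deferred-dividend DDM. At t=2 the remaining stream is a growing perpetuity with first payment D_3 = 5.30.
V_2 = D_3/(r−g) = 5.30/(0.08−0.049) = 170.9677
P₀ = V_2/(1+r)^2 = 170.9677/(1+0.08)^2 = 146.5773

$146.58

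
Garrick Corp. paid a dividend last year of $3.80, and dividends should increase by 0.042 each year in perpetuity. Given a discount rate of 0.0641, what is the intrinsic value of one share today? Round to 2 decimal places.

Gordon growth model: P₀ = D₁/(r − g). D₁ = 3.80 × (1 + 0.042) = 3.9596.
P₀ = 3.9596 / (0.0641 − 0.042) = 3.9596 / 0.0221 = 179.1674

$179.17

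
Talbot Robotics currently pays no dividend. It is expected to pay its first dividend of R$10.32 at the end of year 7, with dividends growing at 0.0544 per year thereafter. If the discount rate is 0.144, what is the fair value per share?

Deferred-dividend DDM. At t=6 the remaining stream is a growing perpetuity with first payment D_7 = 10.32.
V_6 = D_7/(r−g) = 10.32/(0.144−0.0544) = 115.1786
P₀ = V_6/(1+r)^6 = 115.1786/(1+0.144)^6 = 51.3825

R$51.38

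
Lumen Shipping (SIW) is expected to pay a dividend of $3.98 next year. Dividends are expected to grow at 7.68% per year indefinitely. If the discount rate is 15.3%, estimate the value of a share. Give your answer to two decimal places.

$52.23

Gordon growth model: P₀ = D₁/(r − g), with D₁ = 3.98 given directly.
P₀ = 3.9800 / (0.153 − 0.0768) = 3.9800 / 0.0762 = 52.2310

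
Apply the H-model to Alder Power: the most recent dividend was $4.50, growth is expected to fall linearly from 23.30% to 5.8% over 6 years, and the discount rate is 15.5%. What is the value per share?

$73.44

H-model: P₀ = D₀[(1+g_L) + H(g_S−g_L)]/(r−g_L), with H = 6/2 = 3.
P₀ = 4.50 × [(1+0.058) + 3×(0.233−0.058)] / (0.155−0.058)
   = 4.50 × 1.5830 / 0.097 = 73.4381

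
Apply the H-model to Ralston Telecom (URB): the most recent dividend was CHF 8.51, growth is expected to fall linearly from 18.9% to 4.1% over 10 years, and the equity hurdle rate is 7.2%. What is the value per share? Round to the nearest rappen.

CHF 488.91

H-model: P₀ = D₀[(1+g_L) + H(g_S−g_L)]/(r−g_L), with H = 10/2 = 5.
P₀ = 8.51 × [(1+0.041) + 5×(0.189−0.041)] / (0.072−0.041)
   = 8.51 × 1.7810 / 0.031 = 488.9132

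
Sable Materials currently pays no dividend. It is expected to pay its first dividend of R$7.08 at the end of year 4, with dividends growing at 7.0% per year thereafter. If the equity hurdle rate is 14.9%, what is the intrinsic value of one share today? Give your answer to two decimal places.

R$59.08

Deferred-dividend DDM. At t=3 the remaining stream is a growing perpetuity with first payment D_4 = 7.08.
V_3 = D_4/(r−g) = 7.08/(0.149−0.07) = 89.6203
P₀ = V_3/(1+r)^3 = 89.6203/(1+0.149)^3 = 59.0808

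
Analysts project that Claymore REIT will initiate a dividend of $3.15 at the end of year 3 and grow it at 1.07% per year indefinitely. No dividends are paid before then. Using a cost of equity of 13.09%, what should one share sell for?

Deferred-dividend DDM. At t=2 the remaining stream is a growing perpetuity with first payment D_3 = 3.15.
V_2 = D_3/(r−g) = 3.15/(0.1309−0.0107) = 26.2063
P₀ = V_2/(1+r)^2 = 26.2063/(1+0.1309)^2 = 20.4907

$20.49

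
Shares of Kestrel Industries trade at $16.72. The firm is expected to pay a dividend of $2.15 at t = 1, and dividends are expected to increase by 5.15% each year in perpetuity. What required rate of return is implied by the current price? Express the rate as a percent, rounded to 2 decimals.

18.01%

Rearranging the constant-growth DDM: r = D₁/P₀ + g.
r = 2.1500 / 16.72 + 0.0515 = 0.12859 + 0.0515 = 0.18009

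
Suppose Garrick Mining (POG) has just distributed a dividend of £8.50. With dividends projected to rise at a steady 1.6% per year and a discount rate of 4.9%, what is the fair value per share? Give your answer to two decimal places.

£261.70

Gordon growth model: P₀ = D₁/(r − g). D₁ = 8.50 × (1 + 0.016) = 8.6360.
P₀ = 8.6360 / (0.049 − 0.016) = 8.6360 / 0.033 = 261.6970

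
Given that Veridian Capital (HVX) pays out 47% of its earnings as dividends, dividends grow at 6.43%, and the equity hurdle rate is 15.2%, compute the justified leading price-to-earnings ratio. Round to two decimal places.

Justified leading P/E = b/(r−g) = 0.47/(0.152−0.0643) = 5.3592

5.36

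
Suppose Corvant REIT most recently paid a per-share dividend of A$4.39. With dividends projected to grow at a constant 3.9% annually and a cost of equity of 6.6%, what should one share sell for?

Gordon growth model: P₀ = D₁/(r − g). D₁ = 4.39 × (1 + 0.039) = 4.5612.
P₀ = 4.5612 / (0.066 − 0.039) = 4.5612 / 0.027 = 168.9337

A$168.93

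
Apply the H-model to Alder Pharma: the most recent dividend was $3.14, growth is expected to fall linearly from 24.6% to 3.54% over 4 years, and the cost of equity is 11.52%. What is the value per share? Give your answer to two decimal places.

H-model: P₀ = D₀[(1+g_L) + H(g_S−g_L)]/(r−g_L), with H = 4/2 = 2.
P₀ = 3.14 × [(1+0.0354) + 2×(0.246−0.0354)] / (0.1152−0.0354)
   = 3.14 × 1.4566 / 0.0798 = 57.3148

$57.31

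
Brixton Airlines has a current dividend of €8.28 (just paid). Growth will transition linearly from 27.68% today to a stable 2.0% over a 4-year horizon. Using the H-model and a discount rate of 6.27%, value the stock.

€297.38

H-model: P₀ = D₀[(1+g_L) + H(g_S−g_L)]/(r−g_L), with H = 4/2 = 2.
P₀ = 8.28 × [(1+0.02) + 2×(0.2768−0.02)] / (0.0627−0.02)
   = 8.28 × 1.5336 / 0.0427 = 297.3819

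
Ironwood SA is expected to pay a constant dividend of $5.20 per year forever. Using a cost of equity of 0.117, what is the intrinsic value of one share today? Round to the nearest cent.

$44.44

Zero-growth DDM (perpetuity): P₀ = D/r = 5.20 / 0.117 = 44.4444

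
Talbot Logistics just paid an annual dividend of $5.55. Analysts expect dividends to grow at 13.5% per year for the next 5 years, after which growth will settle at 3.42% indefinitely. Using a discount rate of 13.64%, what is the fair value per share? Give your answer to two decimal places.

Two-stage DDM. Project D₁…D_5 at 0.135, terminal growth 0.0342, discount at r = 0.1364.
D_1 = 6.2992
D_2 = 7.1496
D_3 = 8.1149
D_4 = 9.2104
D_5 = 10.4538
Terminal value at t=5: TV = D_6/(r−g) = 10.8113/(0.1364−0.0342) = 105.7854
P₀ = 6.2992/(1+0.1364)^1 + 7.1496/(1+0.1364)^2 + 8.1149/(1+0.1364)^3 + 9.2104/(1+0.1364)^4 + 10.4538/(1+0.1364)^5 + 105.7854/(1+0.1364)^5 = 83.4650

$83.47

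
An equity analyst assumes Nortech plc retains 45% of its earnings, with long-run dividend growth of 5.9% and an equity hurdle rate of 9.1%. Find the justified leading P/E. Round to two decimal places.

17.19

Payout ratio b = 1 − 0.45 = 0.55.
Justified leading P/E = b/(r−g) = 0.55/(0.091−0.059) = 17.1875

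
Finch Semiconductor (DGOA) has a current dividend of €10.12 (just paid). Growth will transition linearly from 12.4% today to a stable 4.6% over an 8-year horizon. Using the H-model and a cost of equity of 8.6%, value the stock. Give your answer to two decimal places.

H-model: P₀ = D₀[(1+g_L) + H(g_S−g_L)]/(r−g_L), with H = 8/2 = 4.
P₀ = 10.12 × [(1+0.046) + 4×(0.124−0.046)] / (0.086−0.046)
   = 10.12 × 1.3580 / 0.04 = 343.5740

€343.57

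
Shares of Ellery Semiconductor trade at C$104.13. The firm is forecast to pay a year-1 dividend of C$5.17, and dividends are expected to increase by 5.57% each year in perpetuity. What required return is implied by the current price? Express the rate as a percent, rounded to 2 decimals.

Rearranging the constant-growth DDM: r = D₁/P₀ + g.
r = 5.1700 / 104.13 + 0.0557 = 0.04965 + 0.0557 = 0.10535

10.53%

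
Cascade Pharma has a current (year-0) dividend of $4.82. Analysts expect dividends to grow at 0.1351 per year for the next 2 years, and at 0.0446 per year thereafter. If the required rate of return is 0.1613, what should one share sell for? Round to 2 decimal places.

$50.54

Two-stage DDM. Project D₁…D_2 at 0.1351, terminal growth 0.0446, discount at r = 0.1613.
D_1 = 5.4712
D_2 = 6.2103
Terminal value at t=2: TV = D_3/(r−g) = 6.4873/(0.1613−0.0446) = 55.5897
P₀ = 5.4712/(1+0.1613)^1 + 6.2103/(1+0.1613)^2 + 55.5897/(1+0.1613)^2 = 50.5360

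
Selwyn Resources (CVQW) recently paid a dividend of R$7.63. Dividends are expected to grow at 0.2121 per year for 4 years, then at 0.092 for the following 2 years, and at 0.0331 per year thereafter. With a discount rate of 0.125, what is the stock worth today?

Three-stage DDM. Project D₁…D_6; terminal Gordon value at t=6 with g = 0.0331; discount at r = 0.125.
D_1 = 9.2483
D_2 = 11.2099
D_3 = 13.5875
D_4 = 16.4694
D_5 = 17.9846
D_6 = 19.6392
TV_6 = 20.2892/(0.125−0.0331) = 220.7753
P₀ = Σ Dₜ/(1+r)ᵗ + TV_6/(1+r)^6 = 165.4721

R$165.47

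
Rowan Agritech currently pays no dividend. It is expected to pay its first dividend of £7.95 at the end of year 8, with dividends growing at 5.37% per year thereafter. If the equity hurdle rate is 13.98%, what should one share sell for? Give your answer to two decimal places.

Deferred-dividend DDM. At t=7 the remaining stream is a growing perpetuity with first payment D_8 = 7.95.
V_7 = D_8/(r−g) = 7.95/(0.1398−0.0537) = 92.3345
P₀ = V_7/(1+r)^7 = 92.3345/(1+0.1398)^7 = 36.9457

£36.95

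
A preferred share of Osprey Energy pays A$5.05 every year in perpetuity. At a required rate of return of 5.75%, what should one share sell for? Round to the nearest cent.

A$87.83

Zero-growth DDM (perpetuity): P₀ = D/r = 5.05 / 0.0575 = 87.8261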